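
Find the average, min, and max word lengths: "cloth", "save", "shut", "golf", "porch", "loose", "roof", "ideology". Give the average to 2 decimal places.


Lengths: "cloth"=5, "save"=4, "shut"=4, "golf"=4, "porch"=5, "loose"=5, "roof"=4, "ideology"=8
Sum = 39, Count = 8
Average = 39/8 = 4.88
= avg=4.88, min=4, max=8


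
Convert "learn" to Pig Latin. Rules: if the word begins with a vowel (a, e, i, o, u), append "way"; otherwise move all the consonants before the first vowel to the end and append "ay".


Word: "learn"
Starts with consonant(s) → move to end, add 'ay'
Consonant cluster: "l"
Pig Latin = "earnlay"


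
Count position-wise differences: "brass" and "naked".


Comparing character by character (same length = 5):
  Pos 0: 'b' vs 'n' !=
  Pos 1: 'r' vs 'a' !=
  Pos 2: 'a' vs 'k' !=
  Pos 3: 's' vs 'e' !=
  Pos 4: 's' vs 'd' !=
Hamming distance = 5


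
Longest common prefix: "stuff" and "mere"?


Word 1: "stuff"
Word 2: "mere"
Comparing from start:
  Pos 0: 's' != 'm' (stop)
LCP = "" (length 0)


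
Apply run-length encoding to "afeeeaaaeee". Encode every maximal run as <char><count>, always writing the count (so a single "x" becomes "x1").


String: "afeeeaaaeee"
Scanning for consecutive runs:
  'a' x 1
  'f' x 1
  'e' x 3
  'a' x 3
  'e' x 3
RLE = "a1f1e3a3e3"


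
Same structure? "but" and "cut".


Pattern of "but": [0, 1, 2]
Pattern of "cut": [0, 1, 2]
Patterns match
Same pattern = Yes


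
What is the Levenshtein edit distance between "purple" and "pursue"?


Word 1: "purple" (length 6)
Word 2: "pursue" (length 6)
One optimal edit sequence (insert/delete/substitute each cost 1):
  1. keep 'p'
  2. keep 'u'
  3. keep 'r'
  4. substitute 'p' -> 's'  (+1)
  5. substitute 'l' -> 'u'  (+1)
  6. keep 'e'
Total edit operations: 2
Edit distance = 2


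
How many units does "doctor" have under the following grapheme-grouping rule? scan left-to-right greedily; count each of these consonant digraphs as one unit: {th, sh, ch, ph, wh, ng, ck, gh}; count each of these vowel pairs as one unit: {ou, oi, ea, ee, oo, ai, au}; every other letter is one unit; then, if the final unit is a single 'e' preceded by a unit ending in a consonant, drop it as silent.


Word: "doctor" (6 letters)
Left-to-right scan:
  (1) 'd' (letter)
  (2) 'o' (letter)
  (3) 'c' (letter)
  (4) 't' (letter)
  (5) 'o' (letter)
  (6) 'r' (letter)
Units from scan: 6
Sound units = 6 units


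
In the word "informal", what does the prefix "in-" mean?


Prefix: in-
Example: informal (in- + formal)
Meaning = not / into


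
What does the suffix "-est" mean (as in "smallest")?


Suffix: -est
As in: smallest -> small + -est
Meaning = most


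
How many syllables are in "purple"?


Word: "purple"
Syllable breakdown: pur / ple
Counting: 2 parts
= 2 syllables


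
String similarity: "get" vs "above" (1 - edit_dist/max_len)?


Word 1: "get" (length 3)
Word 2: "above" (length 5)
One optimal edit sequence:
  1. insert 'a'  (+1)
  2. insert 'b'  (+1)
  3. substitute 'g' -> 'o'  (+1)
  4. substitute 'e' -> 'v'  (+1)
  5. substitute 't' -> 'e'  (+1)
Edit distance = 5
Max length = max(3, 5) = 5
Similarity = 1 - 5/5
= 0.0000


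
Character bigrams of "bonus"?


Word: "bonus" (length 5)
Number of bigrams = 5 - 2 + 1 = 4
  Position 0: "bo"
  Position 1: "on"
  Position 2: "nu"
  Position 3: "us"
Bigrams = "bo", "on", "nu", "us"


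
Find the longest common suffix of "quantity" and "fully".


Word 1: "quantity"
Word 2: "fully"
Comparing from end:
  Pos -1: 'y' == 'y'
  Pos -2: 't' != 'l' (stop)
LCS = "y" (length 1)


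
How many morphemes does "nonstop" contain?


Word: "nonstop"
Morphemes: non- / stop
Each morpheme carries meaning
= 2 morphemes


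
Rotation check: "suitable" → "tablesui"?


Word: "suitable", Candidate: "tablesui"
Method: check if candidate is substring of word+word
"suitablesuitable" contains "tablesui"? Yes
Is rotation = Yes


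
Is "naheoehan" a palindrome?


Word: "naheoehan"
Reversed: "naheoehan"
Forward == Backward? naheoehan == naheoehan
Palindrome = Yes


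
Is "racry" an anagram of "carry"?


Word 1: "carry" → sorted: acrry
Word 2: "racry" → sorted: acrry
Same letters? acrry == acrry
Anagram = Yes


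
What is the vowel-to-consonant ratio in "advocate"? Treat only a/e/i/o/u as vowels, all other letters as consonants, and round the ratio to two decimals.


Word: "advocate"
Vowels (a,e,i,o,u): 4
Consonants: 4
Ratio = 4/4
= 1.00


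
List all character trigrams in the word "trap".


Word: "trap" (length 4)
Number of trigrams = 4 - 3 + 1 = 2
  Position 0: "tra"
  Position 1: "rap"
Trigrams = "tra", "rap"


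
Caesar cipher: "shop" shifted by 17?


Word: "shop"
Shift: 17
Each letter → (letter + shift) mod 26:
  's' (18) + 17 = 9 → 'j'
  'h' (7) + 17 = 24 → 'y'
  'o' (14) + 17 = 5 → 'f'
  'p' (15) + 17 = 6 → 'g'
Result = "jyfg"


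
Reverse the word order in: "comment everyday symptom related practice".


Original: "comment everyday symptom related practice"
Words (1..n): comment | everyday | symptom | related | practice
Reversed (n..1): practice | related | symptom | everyday | comment
Result = "practice related symptom everyday comment"


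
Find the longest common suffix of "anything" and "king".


Word 1: "anything"
Word 2: "king"
Comparing from end:
  Pos -1: 'g' == 'g'
  Pos -2: 'n' == 'n'
  Pos -3: 'i' == 'i'
  Pos -4: 'h' != 'k' (stop)
LCS = "ing" (length 3)


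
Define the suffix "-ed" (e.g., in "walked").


Suffix: -ed
Example: walked = walk + -ed
Meaning = past tense


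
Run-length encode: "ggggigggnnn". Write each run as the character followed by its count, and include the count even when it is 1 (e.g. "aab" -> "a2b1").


String: "ggggigggnnn"
Scanning for consecutive runs:
  'g' x 4
  'i' x 1
  'g' x 3
  'n' x 3
RLE = "g4i1g3n3"


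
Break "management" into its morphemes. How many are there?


Word: "management"
Morphemes: manage | -ment
Each morpheme carries meaning
= 2 morphemes


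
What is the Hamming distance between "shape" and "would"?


Comparing character by character (same length = 5):
  Pos 0: 's' vs 'w' !=
  Pos 1: 'h' vs 'o' !=
  Pos 2: 'a' vs 'u' !=
  Pos 3: 'p' vs 'l' !=
  Pos 4: 'e' vs 'd' !=
Hamming distance = 5


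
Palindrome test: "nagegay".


Word: "nagegay"
Reversed: "yagegan"
Forward == Backward? nagegay != yagegan
Palindrome = No


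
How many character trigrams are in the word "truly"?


Word: "truly" (length 5)
Number of 3-grams = length - 3 + 1 = 5 - 3 + 1
= 3


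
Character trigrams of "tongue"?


Word: "tongue" (length 6)
Number of trigrams = 6 - 3 + 1 = 4
  Position 0: "ton"
  Position 1: "ong"
  Position 2: "ngu"
  Position 3: "gue"
Trigrams = "ton", "ong", "ngu", "gue"


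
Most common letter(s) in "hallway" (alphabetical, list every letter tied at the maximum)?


Word: "hallway"
Letter counts:
  'a': 2
  'h': 1
  'l': 2
  'w': 1
  'y': 1
Maximum count = 2
Most frequent = 'a', 'l' (2 times each)


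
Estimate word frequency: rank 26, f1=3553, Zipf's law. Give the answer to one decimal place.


Zipf's law: f(r) = f(1) / r
f(1) = 3553
f(26) = 3553 / 26
= 136.7 occurrences


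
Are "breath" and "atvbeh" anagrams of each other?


Word 1: "breath" → sorted: abehrt
Word 2: "atvbeh" → sorted: abehtv
Same letters? abehrt != abehtv
Anagram = No


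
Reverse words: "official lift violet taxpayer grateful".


Original: "official lift violet taxpayer grateful"
Words (1..n): official | lift | violet | taxpayer | grateful
Reversed (n..1): grateful | taxpayer | violet | lift | official
Result = "grateful taxpayer violet lift official"


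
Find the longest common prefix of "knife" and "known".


Word 1: "knife"
Word 2: "known"
Comparing from start:
  Pos 0: 'k' == 'k'
  Pos 1: 'n' == 'n'
  Pos 2: 'i' != 'o' (stop)
LCP = "kn" (length 2)


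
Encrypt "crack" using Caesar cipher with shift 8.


Word: "crack"
Shift: 8
Each letter → (letter + shift) mod 26:
  'c' (2) + 8 = 10 → 'k'
  'r' (17) + 8 = 25 → 'z'
  'a' (0) + 8 = 8 → 'i'
  'c' (2) + 8 = 10 → 'k'
  'k' (10) + 8 = 18 → 's'
Result = "kziks"


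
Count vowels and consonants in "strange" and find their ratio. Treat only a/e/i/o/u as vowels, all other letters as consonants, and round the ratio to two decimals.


Word: "strange"
Vowels (a,e,i,o,u): 2
Consonants: 5
Ratio = 2/5
= 0.40


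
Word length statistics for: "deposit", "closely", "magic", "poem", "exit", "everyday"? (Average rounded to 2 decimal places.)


Lengths: "deposit"=7, "closely"=7, "magic"=5, "poem"=4, "exit"=4, "everyday"=8
Sum = 35, Count = 6
Average = 35/6 = 5.83
= avg=5.83, min=4, max=8


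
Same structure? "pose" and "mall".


Pattern of "pose": [0, 1, 2, 3]
Pattern of "mall": [0, 1, 2, 2]
Patterns do not match
Same pattern = No


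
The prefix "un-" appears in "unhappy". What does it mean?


Prefix: un-
Example: unhappy = un- + happy
Meaning = not / reverse


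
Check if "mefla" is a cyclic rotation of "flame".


Word: "flame", Candidate: "mefla"
Method: check if candidate is substring of word+word
"flameflame" contains "mefla"? Yes
Is rotation = Yes


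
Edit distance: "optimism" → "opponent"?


Word 1: "optimism" (length 8)
Word 2: "opponent" (length 8)
One optimal edit sequence (insert/delete/substitute each cost 1):
  1. keep 'o'
  2. keep 'p'
  3. substitute 't' -> 'p'  (+1)
  4. substitute 'i' -> 'o'  (+1)
  5. substitute 'm' -> 'n'  (+1)
  6. substitute 'i' -> 'e'  (+1)
  7. substitute 's' -> 'n'  (+1)
  8. substitute 'm' -> 't'  (+1)
Total edit operations: 6
Edit distance = 6


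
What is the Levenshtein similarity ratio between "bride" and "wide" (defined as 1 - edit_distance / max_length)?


Word 1: "bride" (length 5)
Word 2: "wide" (length 4)
One optimal edit sequence:
  1. delete 'b'  (+1)
  2. substitute 'r' -> 'w'  (+1)
  3. keep 'i'
  4. keep 'd'
  5. keep 'e'
Edit distance = 2
Max length = max(5, 4) = 5
Similarity = 1 - 2/5
= 0.6000


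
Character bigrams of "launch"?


Word: "launch" (length 6)
Number of bigrams = 6 - 2 + 1 = 5
  Position 0: "la"
  Position 1: "au"
  Position 2: "un"
  Position 3: "nc"
  Position 4: "ch"
Bigrams = "la", "au", "un", "nc", "ch"


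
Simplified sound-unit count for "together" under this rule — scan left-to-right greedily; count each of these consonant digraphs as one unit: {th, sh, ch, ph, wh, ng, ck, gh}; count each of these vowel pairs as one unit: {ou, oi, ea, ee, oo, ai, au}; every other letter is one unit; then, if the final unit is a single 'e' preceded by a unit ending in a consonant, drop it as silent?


Word: "together" (8 letters)
Left-to-right scan:
  1. 't' (letter)
  2. 'o' (letter)
  3. 'g' (letter)
  4. 'e' (letter)
  5. 'th' (digraph)
  6. 'e' (letter)
  7. 'r' (letter)
Units from scan: 7
Sound units = 7 units


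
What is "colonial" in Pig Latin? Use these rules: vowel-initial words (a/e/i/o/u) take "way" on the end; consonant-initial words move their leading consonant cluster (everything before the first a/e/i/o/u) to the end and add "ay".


Word: "colonial"
Starts with consonant(s) → move to end, add 'ay'
Consonant cluster: "c"
Pig Latin = "olonialcay"


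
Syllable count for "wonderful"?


Word: "wonderful"
Syllable breakdown: won / der / ful
Counting: 3 parts
= 3 syllables


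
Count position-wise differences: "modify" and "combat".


Comparing character by character (same length = 6):
  Pos 0: 'm' vs 'c' !=
  Pos 1: 'o' vs 'o' =
  Pos 2: 'd' vs 'm' !=
  Pos 3: 'i' vs 'b' !=
  Pos 4: 'f' vs 'a' !=
  Pos 5: 'y' vs 't' !=
Hamming distance = 5


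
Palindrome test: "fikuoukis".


Word: "fikuoukis"
Reversed: "sikuoukif"
Forward == Backward? fikuoukis != sikuoukif
Palindrome = No


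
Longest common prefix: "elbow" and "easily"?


Word 1: "elbow"
Word 2: "easily"
Comparing from start:
  Pos 0: 'e' == 'e'
  Pos 1: 'l' != 'a' (stop)
LCP = "e" (length 1)


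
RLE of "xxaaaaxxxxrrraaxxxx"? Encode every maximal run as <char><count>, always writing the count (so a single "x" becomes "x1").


String: "xxaaaaxxxxrrraaxxxx"
Scanning for consecutive runs:
  'x' x 2
  'a' x 4
  'x' x 4
  'r' x 3
  'a' x 2
  'x' x 4
RLE = "x2a4x4r3a2x4"


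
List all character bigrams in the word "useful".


Word: "useful" (length 6)
Number of bigrams = 6 - 2 + 1 = 5
  Position 0: "us"
  Position 1: "se"
  Position 2: "ef"
  Position 3: "fu"
  Position 4: "ul"
Bigrams = "us", "se", "ef", "fu", "ul"


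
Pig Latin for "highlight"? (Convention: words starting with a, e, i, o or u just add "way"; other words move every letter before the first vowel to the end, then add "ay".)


Word: "highlight"
Starts with consonant(s) → move to end, add 'ay'
Consonant cluster: "h"
Pig Latin = "ighlighthay"


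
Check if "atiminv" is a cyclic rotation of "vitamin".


Word: "vitamin", Candidate: "atiminv"
Method: check if candidate is substring of word+word
"vitaminvitamin" contains "atiminv"? No
Is rotation = No


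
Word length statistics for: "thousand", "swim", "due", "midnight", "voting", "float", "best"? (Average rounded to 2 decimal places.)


Lengths: "thousand"=8, "swim"=4, "due"=3, "midnight"=8, "voting"=6, "float"=5, "best"=4
Sum = 38, Count = 7
Average = 38/7 = 5.43
= avg=5.43, min=3, max=8


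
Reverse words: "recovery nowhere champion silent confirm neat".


Original: "recovery nowhere champion silent confirm neat"
Words (1..n): recovery | nowhere | champion | silent | confirm | neat
Reversed (n..1): neat | confirm | silent | champion | nowhere | recovery
Result = "neat confirm silent champion nowhere recovery"


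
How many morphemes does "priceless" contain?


Word: "priceless"
Morphemes: price / -less
Each morpheme carries meaning
= 2 morphemes


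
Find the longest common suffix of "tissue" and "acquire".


Word 1: "tissue"
Word 2: "acquire"
Comparing from end:
  Pos -1: 'e' == 'e'
  Pos -2: 'u' != 'r' (stop)
LCS = "e" (length 1)


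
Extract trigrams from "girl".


Word: "girl" (length 4)
Number of trigrams = 4 - 3 + 1 = 2
  Position 0: "gir"
  Position 1: "irl"
Trigrams = "gir", "irl"


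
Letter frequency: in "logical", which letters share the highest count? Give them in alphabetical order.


Word: "logical"
Letter counts:
  'a': 1
  'c': 1
  'g': 1
  'i': 1
  'l': 2
  'o': 1
Maximum count = 2
Most frequent = 'l' (2 times each)


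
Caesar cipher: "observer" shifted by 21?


Word: "observer"
Shift: 21
Each letter → (letter + shift) mod 26:
  'o' (14) + 21 = 9 → 'j'
  'b' (1) + 21 = 22 → 'w'
  's' (18) + 21 = 13 → 'n'
  'e' (4) + 21 = 25 → 'z'
  'r' (17) + 21 = 12 → 'm'
  'v' (21) + 21 = 16 → 'q'
  'e' (4) + 21 = 25 → 'z'
  'r' (17) + 21 = 12 → 'm'
Result = "jwnzmqzm"


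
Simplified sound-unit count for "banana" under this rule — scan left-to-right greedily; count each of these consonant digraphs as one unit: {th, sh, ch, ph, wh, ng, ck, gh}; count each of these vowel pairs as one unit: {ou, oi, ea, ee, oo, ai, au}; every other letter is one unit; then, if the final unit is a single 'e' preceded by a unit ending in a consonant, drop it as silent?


Word: "banana" (6 letters)
Left-to-right scan:
  (1) 'b' (letter)
  (2) 'a' (letter)
  (3) 'n' (letter)
  (4) 'a' (letter)
  (5) 'n' (letter)
  (6) 'a' (letter)
Units from scan: 6
Sound units = 6 units


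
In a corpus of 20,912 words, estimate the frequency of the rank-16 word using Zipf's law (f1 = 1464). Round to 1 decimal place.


Zipf's law: f(r) = f(1) / r
f(1) = 1464
f(16) = 1464 / 16
= 91.5 occurrences


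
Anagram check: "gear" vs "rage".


Word 1: "gear" → sorted: aegr
Word 2: "rage" → sorted: aegr
Same letters? aegr == aegr
Anagram = Yes


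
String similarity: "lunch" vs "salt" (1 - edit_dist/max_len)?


Word 1: "lunch" (length 5)
Word 2: "salt" (length 4)
One optimal edit sequence:
  1. delete 'l'  (+1)
  2. substitute 'u' -> 's'  (+1)
  3. substitute 'n' -> 'a'  (+1)
  4. substitute 'c' -> 'l'  (+1)
  5. substitute 'h' -> 't'  (+1)
Edit distance = 5
Max length = max(5, 4) = 5
Similarity = 1 - 5/5
= 0.0000


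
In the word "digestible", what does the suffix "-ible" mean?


Suffix: -ible
Example: digestible = digest + -ible
Meaning = capable of


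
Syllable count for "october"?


Word: "october"
Syllable breakdown: oc · to · ber
Counting: 3 parts
= 3 syllables


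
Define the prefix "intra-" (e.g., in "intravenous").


Prefix: intra-
Example: intravenous = intra- + venous
Meaning = within


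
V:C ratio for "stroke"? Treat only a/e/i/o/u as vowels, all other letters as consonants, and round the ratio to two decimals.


Word: "stroke"
Vowels (a,e,i,o,u): 2
Consonants: 4
Ratio = 2/4
= 0.50


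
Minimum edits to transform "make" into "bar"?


Word 1: "make" (length 4)
Word 2: "bar" (length 3)
One optimal edit sequence (insert/delete/substitute each cost 1):
  1. substitute 'm' -> 'b'  (+1)
  2. keep 'a'
  3. delete 'k'  (+1)
  4. substitute 'e' -> 'r'  (+1)
Total edit operations: 3
Edit distance = 3


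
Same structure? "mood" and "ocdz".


Pattern of "mood": [0, 1, 1, 2]
Pattern of "ocdz": [0, 1, 2, 3]
Patterns do not match
Same pattern = No


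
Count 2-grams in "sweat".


Word: "sweat" (length 5)
Number of 2-grams = length - 2 + 1 = 5 - 2 + 1
= 4


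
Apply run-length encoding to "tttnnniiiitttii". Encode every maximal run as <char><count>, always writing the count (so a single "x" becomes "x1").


String: "tttnnniiiitttii"
Scanning for consecutive runs:
  't' x 3
  'n' x 3
  'i' x 4
  't' x 3
  'i' x 2
RLE = "t3n3i4t3i2"


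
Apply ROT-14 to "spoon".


Word: "spoon"
Shift: 14
Each letter → (letter + shift) mod 26:
  's' (18) + 14 = 6 → 'g'
  'p' (15) + 14 = 3 → 'd'
  'o' (14) + 14 = 2 → 'c'
  'o' (14) + 14 = 2 → 'c'
  'n' (13) + 14 = 1 → 'b'
Result = "gdccb"


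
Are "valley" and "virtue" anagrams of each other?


Word 1: "valley" → sorted: aellvy
Word 2: "virtue" → sorted: eirtuv
Same letters? aellvy != eirtuv
Anagram = No


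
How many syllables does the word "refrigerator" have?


Word: "refrigerator"
Syllable breakdown: re · frig · er · a · tor
Counting: 5 parts
= 5 syllables


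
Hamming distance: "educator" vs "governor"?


Comparing character by character (same length = 8):
  Pos 0: 'e' vs 'g' !=
  Pos 1: 'd' vs 'o' !=
  Pos 2: 'u' vs 'v' !=
  Pos 3: 'c' vs 'e' !=
  Pos 4: 'a' vs 'r' !=
  Pos 5: 't' vs 'n' !=
  Pos 6: 'o' vs 'o' =
  Pos 7: 'r' vs 'r' =
Hamming distance = 6


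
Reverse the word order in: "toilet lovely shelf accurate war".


Original: "toilet lovely shelf accurate war"
Words (1..n): toilet | lovely | shelf | accurate | war
Reversed (n..1): war | accurate | shelf | lovely | toilet
Result = "war accurate shelf lovely toilet"


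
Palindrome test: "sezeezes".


Word: "sezeezes"
Reversed: "sezeezes"
Forward == Backward? sezeezes == sezeezes
Palindrome = Yes


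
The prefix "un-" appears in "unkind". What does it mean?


Prefix: un-
Example: unkind = un- + kind
Meaning = not / reverse


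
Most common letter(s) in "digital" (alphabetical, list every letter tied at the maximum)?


Word: "digital"
Letter counts:
  'a': 1
  'd': 1
  'g': 1
  'i': 2
  'l': 1
  't': 1
Maximum count = 2
Most frequent = 'i' (2 times each)


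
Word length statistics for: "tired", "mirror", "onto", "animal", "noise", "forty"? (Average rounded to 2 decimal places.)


Lengths: "tired"=5, "mirror"=6, "onto"=4, "animal"=6, "noise"=5, "forty"=5
Sum = 31, Count = 6
Average = 31/6 = 5.17
= avg=5.17, min=4, max=6


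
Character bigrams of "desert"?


Word: "desert" (length 6)
Number of bigrams = 6 - 2 + 1 = 5
  Position 0: "de"
  Position 1: "es"
  Position 2: "se"
  Position 3: "er"
  Position 4: "rt"
Bigrams = "de", "es", "se", "er", "rt"


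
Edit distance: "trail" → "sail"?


Word 1: "trail" (length 5)
Word 2: "sail" (length 4)
One optimal edit sequence (insert/delete/substitute each cost 1):
  1. delete 't'  (+1)
  2. substitute 'r' -> 's'  (+1)
  3. keep 'a'
  4. keep 'i'
  5. keep 'l'
Total edit operations: 2
Edit distance = 2


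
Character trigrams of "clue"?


Word: "clue" (length 4)
Number of trigrams = 4 - 3 + 1 = 2
  Position 0: "clu"
  Position 1: "lue"
Trigrams = "clu", "lue"


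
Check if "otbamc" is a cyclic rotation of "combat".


Word: "combat", Candidate: "otbamc"
Method: check if candidate is substring of word+word
"combatcombat" contains "otbamc"? No
Is rotation = No


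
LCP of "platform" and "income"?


Word 1: "platform"
Word 2: "income"
Comparing from start:
  Pos 0: 'p' != 'i' (stop)
LCP = "" (length 0)


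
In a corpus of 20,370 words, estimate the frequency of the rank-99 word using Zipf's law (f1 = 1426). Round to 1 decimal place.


Zipf's law: f(r) = f(1) / r
f(1) = 1426
f(99) = 1426 / 99
= 14.4 occurrences


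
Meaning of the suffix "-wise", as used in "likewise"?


Suffix: -wise
Example: likewise (like + -wise)
Meaning = in the manner of


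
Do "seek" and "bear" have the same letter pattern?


Pattern of "seek": [0, 1, 1, 2]
Pattern of "bear": [0, 1, 2, 3]
Patterns do not match
Same pattern = No


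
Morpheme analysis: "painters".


Word: "painters"
Morphemes: paint / -er / -s
Each morpheme carries meaning
= 3 morphemes


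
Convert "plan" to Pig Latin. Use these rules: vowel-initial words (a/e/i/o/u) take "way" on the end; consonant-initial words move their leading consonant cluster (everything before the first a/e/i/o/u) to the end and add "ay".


Word: "plan"
Starts with consonant(s) → move to end, add 'ay'
Consonant cluster: "pl"
Pig Latin = "anplay"


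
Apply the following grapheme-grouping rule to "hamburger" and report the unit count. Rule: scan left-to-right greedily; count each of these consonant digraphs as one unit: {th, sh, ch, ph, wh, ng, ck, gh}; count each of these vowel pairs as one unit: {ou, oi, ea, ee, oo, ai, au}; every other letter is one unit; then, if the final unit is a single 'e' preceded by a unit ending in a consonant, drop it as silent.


Word: "hamburger" (9 letters)
Left-to-right scan:
  (1) 'h' (letter)
  (2) 'a' (letter)
  (3) 'm' (letter)
  (4) 'b' (letter)
  (5) 'u' (letter)
  (6) 'r' (letter)
  (7) 'g' (letter)
  (8) 'e' (letter)
  (9) 'r' (letter)
Units from scan: 9
Sound units = 9 units


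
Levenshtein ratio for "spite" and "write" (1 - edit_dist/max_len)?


Word 1: "spite" (length 5)
Word 2: "write" (length 5)
One optimal edit sequence:
  1. substitute 's' -> 'w'  (+1)
  2. substitute 'p' -> 'r'  (+1)
  3. keep 'i'
  4. keep 't'
  5. keep 'e'
Edit distance = 2
Max length = max(5, 5) = 5
Similarity = 1 - 2/5
= 0.6000


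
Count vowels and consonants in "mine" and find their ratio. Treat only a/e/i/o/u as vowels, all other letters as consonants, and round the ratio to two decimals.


Word: "mine"
Vowels (a,e,i,o,u): 2
Consonants: 2
Ratio = 2/2
= 1.00


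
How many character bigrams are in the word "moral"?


Word: "moral" (length 5)
Number of 2-grams = length - 2 + 1 = 5 - 2 + 1
= 4


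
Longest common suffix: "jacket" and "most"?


Word 1: "jacket"
Word 2: "most"
Comparing from end:
  Pos -1: 't' == 't'
  Pos -2: 'e' != 's' (stop)
LCS = "t" (length 1)


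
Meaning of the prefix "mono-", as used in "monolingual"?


Prefix: mono-
As in: monolingual -> mono- + lingual
Meaning = one


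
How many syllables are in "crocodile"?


Word: "crocodile"
Syllable breakdown: croc | o | dile
Counting: 3 parts
= 3 syllables


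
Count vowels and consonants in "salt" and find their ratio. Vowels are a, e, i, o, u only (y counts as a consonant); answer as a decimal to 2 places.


Word: "salt"
Vowels (a,e,i,o,u): 1
Consonants: 3
Ratio = 1/3
= 0.33


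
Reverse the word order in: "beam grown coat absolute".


Original: "beam grown coat absolute"
Words (1..n): beam | grown | coat | absolute
Reversed (n..1): absolute | coat | grown | beam
Result = "absolute coat grown beam"


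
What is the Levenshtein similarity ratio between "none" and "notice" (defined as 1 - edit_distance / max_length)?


Word 1: "none" (length 4)
Word 2: "notice" (length 6)
One optimal edit sequence:
  1. keep 'n'
  2. keep 'o'
  3. insert 't'  (+1)
  4. insert 'i'  (+1)
  5. substitute 'n' -> 'c'  (+1)
  6. keep 'e'
Edit distance = 3
Max length = max(4, 6) = 6
Similarity = 1 - 3/6
= 0.5000


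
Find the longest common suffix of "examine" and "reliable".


Word 1: "examine"
Word 2: "reliable"
Comparing from end:
  Pos -1: 'e' == 'e'
  Pos -2: 'n' != 'l' (stop)
LCS = "e" (length 1)


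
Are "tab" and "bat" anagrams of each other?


Word 1: "tab" → sorted: abt
Word 2: "bat" → sorted: abt
Same letters? abt == abt
Anagram = Yes


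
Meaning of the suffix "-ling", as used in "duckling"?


Suffix: -ling
Example: duckling = duck + -ling
Meaning = small / young


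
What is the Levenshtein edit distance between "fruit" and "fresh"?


Word 1: "fruit" (length 5)
Word 2: "fresh" (length 5)
One optimal edit sequence (insert/delete/substitute each cost 1):
  1. keep 'f'
  2. keep 'r'
  3. substitute 'u' -> 'e'  (+1)
  4. substitute 'i' -> 's'  (+1)
  5. substitute 't' -> 'h'  (+1)
Total edit operations: 3
Edit distance = 3


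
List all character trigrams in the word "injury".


Word: "injury" (length 6)
Number of trigrams = 6 - 3 + 1 = 4
  Position 0: "inj"
  Position 1: "nju"
  Position 2: "jur"
  Position 3: "ury"
Trigrams = "inj", "nju", "jur", "ury"


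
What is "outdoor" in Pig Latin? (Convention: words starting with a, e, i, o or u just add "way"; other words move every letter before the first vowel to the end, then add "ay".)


Word: "outdoor"
Starts with vowel → add 'way'
Pig Latin = "outdoorway"


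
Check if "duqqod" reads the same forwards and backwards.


Word: "duqqod"
Reversed: "doqqud"
Forward == Backward? duqqod != doqqud
Palindrome = No


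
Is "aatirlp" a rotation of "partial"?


Word: "partial", Candidate: "aatirlp"
Method: check if candidate is substring of word+word
"partialpartial" contains "aatirlp"? No
Is rotation = No


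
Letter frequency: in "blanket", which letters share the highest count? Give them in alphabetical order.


Word: "blanket"
Letter counts:
  'a': 1
  'b': 1
  'e': 1
  'k': 1
  'l': 1
  'n': 1
  't': 1
Maximum count = 1
Most frequent = 'a', 'b', 'e', 'k', 'l', 'n', 't' (1 time each)


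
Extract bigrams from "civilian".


Word: "civilian" (length 8)
Number of bigrams = 8 - 2 + 1 = 7
  Position 0: "ci"
  Position 1: "iv"
  Position 2: "vi"
  Position 3: "il"
  Position 4: "li"
  Position 5: "ia"
  Position 6: "an"
Bigrams = "ci", "iv", "vi", "il", "li", "ia", "an"


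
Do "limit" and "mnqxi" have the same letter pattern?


Pattern of "limit": [0, 1, 2, 1, 3]
Pattern of "mnqxi": [0, 1, 2, 3, 4]
Patterns do not match
Same pattern = No


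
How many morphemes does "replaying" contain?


Word: "replaying"
Morphemes: re- | play | -ing
Each morpheme carries meaning
= 3 morphemes


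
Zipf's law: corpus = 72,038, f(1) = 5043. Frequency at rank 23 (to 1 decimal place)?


Zipf's law: f(r) = f(1) / r
f(1) = 5043
f(23) = 5043 / 23
= 219.3 occurrences


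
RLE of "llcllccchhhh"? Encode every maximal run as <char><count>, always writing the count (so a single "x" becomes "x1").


String: "llcllccchhhh"
Scanning for consecutive runs:
  'l' x 2
  'c' x 1
  'l' x 2
  'c' x 3
  'h' x 4
RLE = "l2c1l2c3h4"


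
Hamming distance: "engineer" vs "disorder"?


Comparing character by character (same length = 8):
  Pos 0: 'e' vs 'd' !=
  Pos 1: 'n' vs 'i' !=
  Pos 2: 'g' vs 's' !=
  Pos 3: 'i' vs 'o' !=
  Pos 4: 'n' vs 'r' !=
  Pos 5: 'e' vs 'd' !=
  Pos 6: 'e' vs 'e' =
  Pos 7: 'r' vs 'r' =
Hamming distance = 6


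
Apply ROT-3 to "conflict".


Word: "conflict"
Shift: 3
Each letter → (letter + shift) mod 26:
  'c' (2) + 3 = 5 → 'f'
  'o' (14) + 3 = 17 → 'r'
  'n' (13) + 3 = 16 → 'q'
  'f' (5) + 3 = 8 → 'i'
  'l' (11) + 3 = 14 → 'o'
  'i' (8) + 3 = 11 → 'l'
  'c' (2) + 3 = 5 → 'f'
  't' (19) + 3 = 22 → 'w'
Result = "frqiolfw"


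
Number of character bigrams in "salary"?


Word: "salary" (length 6)
Number of 2-grams = length - 2 + 1 = 6 - 2 + 1
= 5


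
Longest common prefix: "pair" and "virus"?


Word 1: "pair"
Word 2: "virus"
Comparing from start:
  Pos 0: 'p' != 'v' (stop)
LCP = "" (length 0)


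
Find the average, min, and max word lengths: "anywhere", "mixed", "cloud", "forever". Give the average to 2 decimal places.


Lengths: "anywhere"=8, "mixed"=5, "cloud"=5, "forever"=7
Sum = 25, Count = 4
Average = 25/4 = 6.25
= avg=6.25, min=5, max=8


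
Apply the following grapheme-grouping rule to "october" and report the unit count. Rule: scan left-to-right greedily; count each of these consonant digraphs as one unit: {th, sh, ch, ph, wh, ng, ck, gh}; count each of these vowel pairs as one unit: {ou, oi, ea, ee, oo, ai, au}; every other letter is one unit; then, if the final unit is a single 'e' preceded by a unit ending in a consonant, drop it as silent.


Word: "october" (7 letters)
Left-to-right scan:
  1. 'o' (letter)
  2. 'c' (letter)
  3. 't' (letter)
  4. 'o' (letter)
  5. 'b' (letter)
  6. 'e' (letter)
  7. 'r' (letter)
Units from scan: 7
Sound units = 7 units


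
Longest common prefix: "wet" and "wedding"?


Word 1: "wet"
Word 2: "wedding"
Comparing from start:
  Pos 0: 'w' == 'w'
  Pos 1: 'e' == 'e'
  Pos 2: 't' != 'd' (stop)
LCP = "we" (length 2)


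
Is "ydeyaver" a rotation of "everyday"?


Word: "everyday", Candidate: "ydeyaver"
Method: check if candidate is substring of word+word
"everydayeveryday" contains "ydeyaver"? No
Is rotation = No


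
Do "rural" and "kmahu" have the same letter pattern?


Pattern of "rural": [0, 1, 0, 2, 3]
Pattern of "kmahu": [0, 1, 2, 3, 4]
Patterns do not match
Same pattern = No


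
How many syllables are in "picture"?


Word: "picture"
Syllable breakdown: pic · ture
Counting: 2 parts
= 2 syllables


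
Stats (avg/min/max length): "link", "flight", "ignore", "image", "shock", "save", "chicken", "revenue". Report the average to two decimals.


Lengths: "link"=4, "flight"=6, "ignore"=6, "image"=5, "shock"=5, "save"=4, "chicken"=7, "revenue"=7
Sum = 44, Count = 8
Average = 44/8 = 5.50
= avg=5.50, min=4, max=7


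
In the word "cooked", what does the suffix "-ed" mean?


Suffix: -ed
As in: cooked -> cook + -ed
Meaning = past tense


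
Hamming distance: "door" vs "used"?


Comparing character by character (same length = 4):
  Pos 0: 'd' vs 'u' !=
  Pos 1: 'o' vs 's' !=
  Pos 2: 'o' vs 'e' !=
  Pos 3: 'r' vs 'd' !=
Hamming distance = 4


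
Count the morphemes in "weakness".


Word: "weakness"
Morphemes: weak + -ness
Each morpheme carries meaning
= 2 morphemes


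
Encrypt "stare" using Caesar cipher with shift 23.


Word: "stare"
Shift: 23
Each letter → (letter + shift) mod 26:
  's' (18) + 23 = 15 → 'p'
  't' (19) + 23 = 16 → 'q'
  'a' (0) + 23 = 23 → 'x'
  'r' (17) + 23 = 14 → 'o'
  'e' (4) + 23 = 1 → 'b'
Result = "pqxob"


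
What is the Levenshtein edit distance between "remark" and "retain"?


Word 1: "remark" (length 6)
Word 2: "retain" (length 6)
One optimal edit sequence (insert/delete/substitute each cost 1):
  1. keep 'r'
  2. keep 'e'
  3. substitute 'm' -> 't'  (+1)
  4. keep 'a'
  5. substitute 'r' -> 'i'  (+1)
  6. substitute 'k' -> 'n'  (+1)
Total edit operations: 3
Edit distance = 3


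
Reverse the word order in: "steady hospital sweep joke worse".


Original: "steady hospital sweep joke worse"
Words (1..n): steady | hospital | sweep | joke | worse
Reversed (n..1): worse | joke | sweep | hospital | steady
Result = "worse joke sweep hospital steady"


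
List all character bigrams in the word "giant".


Word: "giant" (length 5)
Number of bigrams = 5 - 2 + 1 = 4
  Position 0: "gi"
  Position 1: "ia"
  Position 2: "an"
  Position 3: "nt"
Bigrams = "gi", "ia", "an", "nt"


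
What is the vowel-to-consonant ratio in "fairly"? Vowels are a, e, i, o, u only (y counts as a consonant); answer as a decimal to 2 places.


Word: "fairly"
Vowels (a,e,i,o,u): 2
Consonants: 4
Ratio = 2/4
= 0.50


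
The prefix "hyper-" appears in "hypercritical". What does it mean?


Prefix: hyper-
Example: hypercritical = hyper- + critical
Meaning = over / excessive


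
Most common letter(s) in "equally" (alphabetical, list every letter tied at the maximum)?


Word: "equally"
Letter counts:
  'a': 1
  'e': 1
  'l': 2
  'q': 1
  'u': 1
  'y': 1
Maximum count = 2
Most frequent = 'l' (2 times each)


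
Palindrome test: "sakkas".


Word: "sakkas"
Reversed: "sakkas"
Forward == Backward? sakkas == sakkas
Palindrome = Yes


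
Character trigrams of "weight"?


Word: "weight" (length 6)
Number of trigrams = 6 - 3 + 1 = 4
  Position 0: "wei"
  Position 1: "eig"
  Position 2: "igh"
  Position 3: "ght"
Trigrams = "wei", "eig", "igh", "ght"


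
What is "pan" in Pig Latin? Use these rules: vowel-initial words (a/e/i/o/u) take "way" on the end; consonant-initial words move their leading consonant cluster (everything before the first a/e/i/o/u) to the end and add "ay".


Word: "pan"
Starts with consonant(s) → move to end, add 'ay'
Consonant cluster: "p"
Pig Latin = "anpay"


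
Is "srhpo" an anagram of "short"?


Word 1: "short" → sorted: horst
Word 2: "srhpo" → sorted: hoprs
Same letters? horst != hoprs
Anagram = No


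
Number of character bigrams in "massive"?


Word: "massive" (length 7)
Number of 2-grams = length - 2 + 1 = 7 - 2 + 1
= 6


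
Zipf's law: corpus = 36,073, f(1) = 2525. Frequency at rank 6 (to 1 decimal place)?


Zipf's law: f(r) = f(1) / r
f(1) = 2525
f(6) = 2525 / 6
= 420.8 occurrences


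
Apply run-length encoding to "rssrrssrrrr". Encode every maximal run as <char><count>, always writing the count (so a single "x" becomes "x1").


String: "rssrrssrrrr"
Scanning for consecutive runs:
  'r' x 1
  's' x 2
  'r' x 2
  's' x 2
  'r' x 4
RLE = "r1s2r2s2r4"


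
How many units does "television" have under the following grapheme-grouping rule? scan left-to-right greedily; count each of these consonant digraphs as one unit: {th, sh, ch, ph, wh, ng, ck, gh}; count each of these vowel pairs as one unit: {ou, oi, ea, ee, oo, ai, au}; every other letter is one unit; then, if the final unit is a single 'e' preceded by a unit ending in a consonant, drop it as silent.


Word: "television" (10 letters)
Left-to-right scan:
  [1] 't' (letter)
  [2] 'e' (letter)
  [3] 'l' (letter)
  [4] 'e' (letter)
  [5] 'v' (letter)
  [6] 'i' (letter)
  [7] 's' (letter)
  [8] 'i' (letter)
  [9] 'o' (letter)
  [10] 'n' (letter)
Units from scan: 10
Sound units = 10 units


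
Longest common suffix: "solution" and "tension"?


Word 1: "solution"
Word 2: "tension"
Comparing from end:
  Pos -1: 'n' == 'n'
  Pos -2: 'o' == 'o'
  Pos -3: 'i' == 'i'
  Pos -4: 't' != 's' (stop)
LCS = "ion" (length 3)


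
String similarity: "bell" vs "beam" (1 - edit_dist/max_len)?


Word 1: "bell" (length 4)
Word 2: "beam" (length 4)
One optimal edit sequence:
  1. keep 'b'
  2. keep 'e'
  3. substitute 'l' -> 'a'  (+1)
  4. substitute 'l' -> 'm'  (+1)
Edit distance = 2
Max length = max(4, 4) = 4
Similarity = 1 - 2/4
= 0.5000


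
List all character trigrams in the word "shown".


Word: "shown" (length 5)
Number of trigrams = 5 - 3 + 1 = 3
  Position 0: "sho"
  Position 1: "how"
  Position 2: "own"
Trigrams = "sho", "how", "own"


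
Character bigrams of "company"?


Word: "company" (length 7)
Number of bigrams = 7 - 2 + 1 = 6
  Position 0: "co"
  Position 1: "om"
  Position 2: "mp"
  Position 3: "pa"
  Position 4: "an"
  Position 5: "ny"
Bigrams = "co", "om", "mp", "pa", "an", "ny"


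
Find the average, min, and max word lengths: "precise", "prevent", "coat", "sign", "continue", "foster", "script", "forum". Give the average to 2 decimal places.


Lengths: "precise"=7, "prevent"=7, "coat"=4, "sign"=4, "continue"=8, "foster"=6, "script"=6, "forum"=5
Sum = 47, Count = 8
Average = 47/8 = 5.88
= avg=5.88, min=4, max=8


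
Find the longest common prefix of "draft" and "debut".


Word 1: "draft"
Word 2: "debut"
Comparing from start:
  Pos 0: 'd' == 'd'
  Pos 1: 'r' != 'e' (stop)
LCP = "d" (length 1)


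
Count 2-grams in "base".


Word: "base" (length 4)
Number of 2-grams = length - 2 + 1 = 4 - 2 + 1
= 3


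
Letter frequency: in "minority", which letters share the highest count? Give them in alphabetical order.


Word: "minority"
Letter counts:
  'i': 2
  'm': 1
  'n': 1
  'o': 1
  'r': 1
  't': 1
  'y': 1
Maximum count = 2
Most frequent = 'i' (2 times each)


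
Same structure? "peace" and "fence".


Pattern of "peace": [0, 1, 2, 3, 1]
Pattern of "fence": [0, 1, 2, 3, 1]
Patterns match
Same pattern = Yes


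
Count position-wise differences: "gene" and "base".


Comparing character by character (same length = 4):
  Pos 0: 'g' vs 'b' !=
  Pos 1: 'e' vs 'a' !=
  Pos 2: 'n' vs 's' !=
  Pos 3: 'e' vs 'e' =
Hamming distance = 3


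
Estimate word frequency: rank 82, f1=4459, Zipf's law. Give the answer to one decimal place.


Zipf's law: f(r) = f(1) / r
f(1) = 4459
f(82) = 4459 / 82
= 54.4 occurrences


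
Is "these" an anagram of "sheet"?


Word 1: "sheet" → sorted: eehst
Word 2: "these" → sorted: eehst
Same letters? eehst == eehst
Anagram = Yes


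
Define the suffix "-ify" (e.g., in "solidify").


Suffix: -ify
As in: solidify -> solid + -ify
Meaning = to make


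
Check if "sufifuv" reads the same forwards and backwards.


Word: "sufifuv"
Reversed: "vufifus"
Forward == Backward? sufifuv != vufifus
Palindrome = No


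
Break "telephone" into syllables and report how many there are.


Word: "telephone"
Syllable breakdown: tel · e · phone
Counting: 3 parts
= 3 syllables


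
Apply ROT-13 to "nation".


Word: "nation"
Shift: 13
Each letter → (letter + shift) mod 26:
  'n' (13) + 13 = 0 → 'a'
  'a' (0) + 13 = 13 → 'n'
  't' (19) + 13 = 6 → 'g'
  'i' (8) + 13 = 21 → 'v'
  'o' (14) + 13 = 1 → 'b'
  'n' (13) + 13 = 0 → 'a'
Result = "angvba"


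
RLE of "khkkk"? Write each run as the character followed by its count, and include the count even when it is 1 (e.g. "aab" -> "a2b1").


String: "khkkk"
Scanning for consecutive runs:
  'k' x 1
  'h' x 1
  'k' x 3
RLE = "k1h1k3"


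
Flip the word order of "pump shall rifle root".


Original: "pump shall rifle root"
Words (1..n): pump | shall | rifle | root
Reversed (n..1): root | rifle | shall | pump
Result = "root rifle shall pump"


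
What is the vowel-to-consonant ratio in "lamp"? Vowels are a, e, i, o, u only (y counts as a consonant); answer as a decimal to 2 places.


Word: "lamp"
Vowels (a,e,i,o,u): 1
Consonants: 3
Ratio = 1/3
= 0.33


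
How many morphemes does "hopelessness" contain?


Word: "hopelessness"
Morphemes: hope | -less | -ness
Each morpheme carries meaning
= 3 morphemes


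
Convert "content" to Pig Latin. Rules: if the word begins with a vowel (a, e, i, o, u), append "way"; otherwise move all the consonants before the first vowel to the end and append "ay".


Word: "content"
Starts with consonant(s) → move to end, add 'ay'
Consonant cluster: "c"
Pig Latin = "ontentcay"


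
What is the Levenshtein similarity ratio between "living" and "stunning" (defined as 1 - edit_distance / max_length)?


Word 1: "living" (length 6)
Word 2: "stunning" (length 8)
One optimal edit sequence:
  1. insert 's'  (+1)
  2. insert 't'  (+1)
  3. substitute 'l' -> 'u'  (+1)
  4. substitute 'i' -> 'n'  (+1)
  5. substitute 'v' -> 'n'  (+1)
  6. keep 'i'
  7. keep 'n'
  8. keep 'g'
Edit distance = 5
Max length = max(6, 8) = 8
Similarity = 1 - 5/8
= 0.3750
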